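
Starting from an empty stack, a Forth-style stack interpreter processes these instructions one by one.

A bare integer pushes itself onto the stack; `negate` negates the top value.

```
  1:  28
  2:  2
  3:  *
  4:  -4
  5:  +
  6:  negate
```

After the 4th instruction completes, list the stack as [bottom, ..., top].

28 : 28
2  : 28 2
*  : 56
-4 : 56 -4

[56, -4]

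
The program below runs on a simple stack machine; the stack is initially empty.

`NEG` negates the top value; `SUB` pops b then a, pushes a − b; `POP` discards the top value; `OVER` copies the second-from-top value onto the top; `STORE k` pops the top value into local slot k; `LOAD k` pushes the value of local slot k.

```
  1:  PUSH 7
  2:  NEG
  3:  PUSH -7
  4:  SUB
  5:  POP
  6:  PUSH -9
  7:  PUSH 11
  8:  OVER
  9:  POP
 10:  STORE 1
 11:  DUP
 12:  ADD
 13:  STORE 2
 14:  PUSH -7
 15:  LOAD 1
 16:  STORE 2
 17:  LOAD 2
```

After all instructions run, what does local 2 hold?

11

PUSH 7  -> [7]
NEG     -> [-7]
PUSH -7 -> [-7, -7]
SUB     -> [0]
POP     -> []
PUSH -9 -> [-9]
PUSH 11 -> [-9, 11]
OVER    -> [-9, 11, -9]
POP     -> [-9, 11]
STORE 1 -> [-9]
DUP     -> [-9, -9]
ADD     -> [-18]
STORE 2 -> []
PUSH -7 -> [-7]
LOAD 1  -> [-7, 11]
STORE 2 -> [-7]
LOAD 2  -> [-7, 11]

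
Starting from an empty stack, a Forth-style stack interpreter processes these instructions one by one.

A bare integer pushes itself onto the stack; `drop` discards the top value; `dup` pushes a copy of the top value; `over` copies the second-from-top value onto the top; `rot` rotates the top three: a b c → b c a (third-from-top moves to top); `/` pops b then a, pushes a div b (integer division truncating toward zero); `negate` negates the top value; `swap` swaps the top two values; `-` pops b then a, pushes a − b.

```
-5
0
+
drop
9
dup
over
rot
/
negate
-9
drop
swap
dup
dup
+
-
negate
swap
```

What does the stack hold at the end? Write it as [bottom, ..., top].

[9, -1]

-5      [-5]
0       [-5, 0]
+       [-5]
drop    []
9       [9]
dup     [9, 9]
over    [9, 9, 9]
rot     [9, 9, 9]
/       [9, 1]
negate  [9, -1]
-9      [9, -1, -9]
drop    [9, -1]
swap    [-1, 9]
dup     [-1, 9, 9]
dup     [-1, 9, 9, 9]
+       [-1, 9, 18]
-       [-1, -9]
negate  [-1, 9]
swap    [9, -1]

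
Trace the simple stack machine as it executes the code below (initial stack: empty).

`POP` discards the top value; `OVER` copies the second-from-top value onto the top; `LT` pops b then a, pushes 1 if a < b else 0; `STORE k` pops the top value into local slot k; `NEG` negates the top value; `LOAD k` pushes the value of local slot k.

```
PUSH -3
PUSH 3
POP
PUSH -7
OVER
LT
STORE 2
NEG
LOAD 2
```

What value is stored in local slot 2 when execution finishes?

PUSH -3 : -3
PUSH 3  : -3 3
POP     : -3
PUSH -7 : -3 -7
OVER    : -3 -7 -3
LT      : -3 1
STORE 2 : -3
NEG     : 3
LOAD 2  : 3 1

1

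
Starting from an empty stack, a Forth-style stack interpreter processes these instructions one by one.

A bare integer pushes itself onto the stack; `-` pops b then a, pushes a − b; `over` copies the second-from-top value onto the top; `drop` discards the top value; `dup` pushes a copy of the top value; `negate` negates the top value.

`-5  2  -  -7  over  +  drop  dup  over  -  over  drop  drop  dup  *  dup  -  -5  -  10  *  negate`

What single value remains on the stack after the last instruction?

-5      [-5]
2       [-5, 2]
-       [-7]
-7      [-7, -7]
over    [-7, -7, -7]
+       [-7, -14]
drop    [-7]
dup     [-7, -7]
over    [-7, -7, -7]
-       [-7, 0]
over    [-7, 0, -7]
drop    [-7, 0]
drop    [-7]
dup     [-7, -7]
*       [49]
dup     [49, 49]
-       [0]
-5      [0, -5]
-       [5]
10      [5, 10]
*       [50]
negate  [-50]

-50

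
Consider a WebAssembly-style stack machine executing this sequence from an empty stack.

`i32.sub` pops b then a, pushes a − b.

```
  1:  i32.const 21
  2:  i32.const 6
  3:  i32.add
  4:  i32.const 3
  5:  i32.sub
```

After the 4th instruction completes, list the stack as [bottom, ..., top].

i32.const 21 : 21
i32.const 6  : 21 6
i32.add      : 27
i32.const 3  : 27 3

[27, 3]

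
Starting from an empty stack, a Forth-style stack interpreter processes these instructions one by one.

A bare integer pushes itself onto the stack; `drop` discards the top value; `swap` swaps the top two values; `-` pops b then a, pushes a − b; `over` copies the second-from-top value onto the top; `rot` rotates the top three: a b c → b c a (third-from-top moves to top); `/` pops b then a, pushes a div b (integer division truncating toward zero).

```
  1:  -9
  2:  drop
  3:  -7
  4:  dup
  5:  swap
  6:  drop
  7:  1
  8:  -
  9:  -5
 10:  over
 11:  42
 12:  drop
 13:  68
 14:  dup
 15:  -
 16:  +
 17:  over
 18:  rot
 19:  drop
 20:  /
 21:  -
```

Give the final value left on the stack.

-9

-9   -> -9
drop -> (empty)
-7   -> -7
dup  -> -7 -7
swap -> -7 -7
drop -> -7
1    -> -7 1
-    -> -8
-5   -> -8 -5
over -> -8 -5 -8
42   -> -8 -5 -8 42
drop -> -8 -5 -8
68   -> -8 -5 -8 68
dup  -> -8 -5 -8 68 68
-    -> -8 -5 -8 0
+    -> -8 -5 -8
over -> -8 -5 -8 -5
rot  -> -8 -8 -5 -5
drop -> -8 -8 -5
/    -> -8 1
-    -> -9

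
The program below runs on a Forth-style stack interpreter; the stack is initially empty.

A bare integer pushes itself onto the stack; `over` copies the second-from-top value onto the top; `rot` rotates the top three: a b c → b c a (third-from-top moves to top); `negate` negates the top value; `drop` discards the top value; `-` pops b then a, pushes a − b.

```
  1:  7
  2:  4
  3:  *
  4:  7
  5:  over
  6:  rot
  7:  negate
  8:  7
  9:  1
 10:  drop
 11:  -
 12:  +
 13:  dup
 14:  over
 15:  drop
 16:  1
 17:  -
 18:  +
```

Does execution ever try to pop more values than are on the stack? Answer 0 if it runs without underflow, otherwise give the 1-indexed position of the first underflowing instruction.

7      -> 7
4      -> 7 4
*      -> 28
7      -> 28 7
over   -> 28 7 28
rot    -> 7 28 28
negate -> 7 28 -28
7      -> 7 28 -28 7
1      -> 7 28 -28 7 1
drop   -> 7 28 -28 7
-      -> 7 28 -35
+      -> 7 -7
dup    -> 7 -7 -7
over   -> 7 -7 -7 -7
drop   -> 7 -7 -7
1      -> 7 -7 -7 1
-      -> 7 -7 -8
+      -> 7 -15

0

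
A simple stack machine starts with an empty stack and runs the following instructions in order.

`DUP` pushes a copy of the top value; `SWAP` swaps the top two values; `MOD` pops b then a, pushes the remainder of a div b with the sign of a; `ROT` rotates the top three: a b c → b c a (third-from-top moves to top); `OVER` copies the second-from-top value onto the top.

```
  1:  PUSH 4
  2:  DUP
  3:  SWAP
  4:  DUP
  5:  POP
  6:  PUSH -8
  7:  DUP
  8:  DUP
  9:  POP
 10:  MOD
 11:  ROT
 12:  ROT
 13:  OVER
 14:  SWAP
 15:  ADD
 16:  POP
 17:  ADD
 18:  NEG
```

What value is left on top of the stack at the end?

-4

PUSH 4  : [4]
DUP     : [4, 4]
SWAP    : [4, 4]
DUP     : [4, 4, 4]
POP     : [4, 4]
PUSH -8 : [4, 4, -8]
DUP     : [4, 4, -8, -8]
DUP     : [4, 4, -8, -8, -8]
POP     : [4, 4, -8, -8]
MOD     : [4, 4, 0]
ROT     : [4, 0, 4]
ROT     : [0, 4, 4]
OVER    : [0, 4, 4, 4]
SWAP    : [0, 4, 4, 4]
ADD     : [0, 4, 8]
POP     : [0, 4]
ADD     : [4]
NEG     : [-4]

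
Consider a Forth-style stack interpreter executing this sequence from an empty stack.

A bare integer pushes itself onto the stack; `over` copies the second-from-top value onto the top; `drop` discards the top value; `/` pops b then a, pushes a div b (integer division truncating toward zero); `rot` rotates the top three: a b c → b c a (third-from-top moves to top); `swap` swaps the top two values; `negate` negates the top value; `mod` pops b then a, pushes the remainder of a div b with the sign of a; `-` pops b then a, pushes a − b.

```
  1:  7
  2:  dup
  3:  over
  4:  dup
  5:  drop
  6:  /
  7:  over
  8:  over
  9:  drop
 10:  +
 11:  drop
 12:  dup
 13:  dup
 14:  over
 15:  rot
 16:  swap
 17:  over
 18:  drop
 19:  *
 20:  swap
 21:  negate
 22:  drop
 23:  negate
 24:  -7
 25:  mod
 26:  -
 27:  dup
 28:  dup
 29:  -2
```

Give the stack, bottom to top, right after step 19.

7     7
dup   7 7
over  7 7 7
dup   7 7 7 7
drop  7 7 7
/     7 1
over  7 1 7
over  7 1 7 1
drop  7 1 7
+     7 8
drop  7
dup   7 7
dup   7 7 7
over  7 7 7 7
rot   7 7 7 7
swap  7 7 7 7
over  7 7 7 7 7
drop  7 7 7 7
*     7 7 49

[7, 7, 49]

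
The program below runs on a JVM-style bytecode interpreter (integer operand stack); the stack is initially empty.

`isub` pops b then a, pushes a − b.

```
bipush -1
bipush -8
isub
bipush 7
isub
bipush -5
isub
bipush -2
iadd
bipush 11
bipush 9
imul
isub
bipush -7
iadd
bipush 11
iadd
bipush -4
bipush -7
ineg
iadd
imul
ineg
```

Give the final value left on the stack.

bipush -1 -> -1
bipush -8 -> -1 -8
isub      -> 7
bipush 7  -> 7 7
isub      -> 0
bipush -5 -> 0 -5
isub      -> 5
bipush -2 -> 5 -2
iadd      -> 3
bipush 11 -> 3 11
bipush 9  -> 3 11 9
imul      -> 3 99
isub      -> -96
bipush -7 -> -96 -7
iadd      -> -103
bipush 11 -> -103 11
iadd      -> -92
bipush -4 -> -92 -4
bipush -7 -> -92 -4 -7
ineg      -> -92 -4 7
iadd      -> -92 3
imul      -> -276
ineg      -> 276

276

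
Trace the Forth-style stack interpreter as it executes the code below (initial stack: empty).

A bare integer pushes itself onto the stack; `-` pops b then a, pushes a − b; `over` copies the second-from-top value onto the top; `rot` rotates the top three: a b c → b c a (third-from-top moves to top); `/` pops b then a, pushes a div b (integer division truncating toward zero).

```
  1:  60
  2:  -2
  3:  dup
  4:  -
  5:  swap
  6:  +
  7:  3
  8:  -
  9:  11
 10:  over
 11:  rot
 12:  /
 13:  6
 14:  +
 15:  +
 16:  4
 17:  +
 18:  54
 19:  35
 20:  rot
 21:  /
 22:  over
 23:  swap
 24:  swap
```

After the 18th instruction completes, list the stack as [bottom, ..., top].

[22, 54]

60    [60]
-2    [60, -2]
dup   [60, -2, -2]
-     [60, 0]
swap  [0, 60]
+     [60]
3     [60, 3]
-     [57]
11    [57, 11]
over  [57, 11, 57]
rot   [11, 57, 57]
/     [11, 1]
6     [11, 1, 6]
+     [11, 7]
+     [18]
4     [18, 4]
+     [22]
54    [22, 54]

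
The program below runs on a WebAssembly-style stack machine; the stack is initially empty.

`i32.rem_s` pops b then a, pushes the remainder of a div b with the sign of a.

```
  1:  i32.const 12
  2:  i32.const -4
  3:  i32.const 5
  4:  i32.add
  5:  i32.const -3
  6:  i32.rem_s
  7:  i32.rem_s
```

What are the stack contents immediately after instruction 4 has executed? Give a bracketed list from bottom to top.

i32.const 12 : 12
i32.const -4 : 12 -4
i32.const 5  : 12 -4 5
i32.add      : 12 1

[12, 1]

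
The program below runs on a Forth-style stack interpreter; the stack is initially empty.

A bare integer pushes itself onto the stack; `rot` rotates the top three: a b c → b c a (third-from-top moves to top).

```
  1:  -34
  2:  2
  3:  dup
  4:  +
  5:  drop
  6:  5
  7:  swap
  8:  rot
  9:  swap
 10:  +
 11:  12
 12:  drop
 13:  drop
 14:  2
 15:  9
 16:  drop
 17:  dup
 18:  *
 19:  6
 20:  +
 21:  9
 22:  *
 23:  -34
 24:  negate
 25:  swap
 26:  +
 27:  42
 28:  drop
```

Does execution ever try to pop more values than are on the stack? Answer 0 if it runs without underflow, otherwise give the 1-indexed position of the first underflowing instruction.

-34  → -34
2    → -34 2
dup  → -34 2 2
+    → -34 4
drop → -34
5    → -34 5
swap → 5 -34
rot  — needs 3 operands, stack has 2 → underflow

8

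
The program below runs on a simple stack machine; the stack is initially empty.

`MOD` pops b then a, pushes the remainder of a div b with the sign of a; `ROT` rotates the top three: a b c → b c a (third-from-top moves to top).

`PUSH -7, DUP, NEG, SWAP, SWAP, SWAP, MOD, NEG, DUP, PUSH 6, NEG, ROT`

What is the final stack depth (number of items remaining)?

PUSH -7  [-7]
DUP      [-7, -7]
NEG      [-7, 7]
SWAP     [7, -7]
SWAP     [-7, 7]
SWAP     [7, -7]
MOD      [0]
NEG      [0]
DUP      [0, 0]
PUSH 6   [0, 0, 6]
NEG      [0, 0, -6]
ROT      [0, -6, 0]

3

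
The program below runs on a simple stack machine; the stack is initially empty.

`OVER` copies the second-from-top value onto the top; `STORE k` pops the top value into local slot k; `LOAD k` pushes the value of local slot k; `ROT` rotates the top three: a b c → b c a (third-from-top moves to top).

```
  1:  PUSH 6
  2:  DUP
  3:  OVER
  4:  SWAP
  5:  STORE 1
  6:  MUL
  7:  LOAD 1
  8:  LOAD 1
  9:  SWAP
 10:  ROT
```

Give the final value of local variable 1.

PUSH 6   [6]
DUP      [6, 6]
OVER     [6, 6, 6]
SWAP     [6, 6, 6]
STORE 1  [6, 6]
MUL      [36]
LOAD 1   [36, 6]
LOAD 1   [36, 6, 6]
SWAP     [36, 6, 6]
ROT      [6, 6, 36]

6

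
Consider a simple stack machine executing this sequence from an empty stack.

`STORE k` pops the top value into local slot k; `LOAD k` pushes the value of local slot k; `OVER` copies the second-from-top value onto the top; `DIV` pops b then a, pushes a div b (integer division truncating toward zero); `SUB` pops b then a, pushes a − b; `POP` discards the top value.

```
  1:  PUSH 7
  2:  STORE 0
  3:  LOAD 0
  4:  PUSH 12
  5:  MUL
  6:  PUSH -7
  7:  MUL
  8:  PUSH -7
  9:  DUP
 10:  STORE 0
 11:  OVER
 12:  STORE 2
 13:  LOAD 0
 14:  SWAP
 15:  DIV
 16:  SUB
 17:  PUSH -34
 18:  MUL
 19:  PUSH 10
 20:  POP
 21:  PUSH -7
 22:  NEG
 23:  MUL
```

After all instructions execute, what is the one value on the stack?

140182

PUSH 7   : [7]
STORE 0  : []
LOAD 0   : [7]
PUSH 12  : [7, 12]
MUL      : [84]
PUSH -7  : [84, -7]
MUL      : [-588]
PUSH -7  : [-588, -7]
DUP      : [-588, -7, -7]
STORE 0  : [-588, -7]
OVER     : [-588, -7, -588]
STORE 2  : [-588, -7]
LOAD 0   : [-588, -7, -7]
SWAP     : [-588, -7, -7]
DIV      : [-588, 1]
SUB      : [-589]
PUSH -34 : [-589, -34]
MUL      : [20026]
PUSH 10  : [20026, 10]
POP      : [20026]
PUSH -7  : [20026, -7]
NEG      : [20026, 7]
MUL      : [140182]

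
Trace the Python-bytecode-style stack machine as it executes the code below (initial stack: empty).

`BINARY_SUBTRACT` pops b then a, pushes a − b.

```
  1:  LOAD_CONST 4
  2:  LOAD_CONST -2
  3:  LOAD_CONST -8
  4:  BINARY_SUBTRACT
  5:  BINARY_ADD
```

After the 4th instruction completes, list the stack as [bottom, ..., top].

[4, 6]

LOAD_CONST 4    : 4
LOAD_CONST -2   : 4 -2
LOAD_CONST -8   : 4 -2 -8
BINARY_SUBTRACT : 4 6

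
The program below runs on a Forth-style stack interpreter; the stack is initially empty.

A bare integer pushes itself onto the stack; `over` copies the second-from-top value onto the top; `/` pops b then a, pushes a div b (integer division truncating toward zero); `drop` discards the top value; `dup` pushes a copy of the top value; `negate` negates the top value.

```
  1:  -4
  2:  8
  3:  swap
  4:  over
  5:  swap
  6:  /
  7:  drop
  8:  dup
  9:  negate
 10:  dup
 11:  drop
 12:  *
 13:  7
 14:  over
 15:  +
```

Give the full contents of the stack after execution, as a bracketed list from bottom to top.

[-64, -57]

-4     → -4
8      → -4 8
swap   → 8 -4
over   → 8 -4 8
swap   → 8 8 -4
/      → 8 -2
drop   → 8
dup    → 8 8
negate → 8 -8
dup    → 8 -8 -8
drop   → 8 -8
*      → -64
7      → -64 7
over   → -64 7 -64
+      → -64 -57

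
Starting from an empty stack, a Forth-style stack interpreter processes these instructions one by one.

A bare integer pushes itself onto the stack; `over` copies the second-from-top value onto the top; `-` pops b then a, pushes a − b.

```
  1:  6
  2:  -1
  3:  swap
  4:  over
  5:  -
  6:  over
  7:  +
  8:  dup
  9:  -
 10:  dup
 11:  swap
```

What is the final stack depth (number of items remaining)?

6    → 6
-1   → 6 -1
swap → -1 6
over → -1 6 -1
-    → -1 7
over → -1 7 -1
+    → -1 6
dup  → -1 6 6
-    → -1 0
dup  → -1 0 0
swap → -1 0 0

3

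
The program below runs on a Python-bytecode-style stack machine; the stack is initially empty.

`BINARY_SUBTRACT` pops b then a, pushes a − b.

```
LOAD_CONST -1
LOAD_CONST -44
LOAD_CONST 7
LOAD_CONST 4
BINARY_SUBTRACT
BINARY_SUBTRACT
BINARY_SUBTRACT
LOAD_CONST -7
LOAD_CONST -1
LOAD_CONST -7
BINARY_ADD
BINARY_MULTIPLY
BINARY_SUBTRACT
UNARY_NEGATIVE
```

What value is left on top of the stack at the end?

LOAD_CONST -1   → [-1]
LOAD_CONST -44  → [-1, -44]
LOAD_CONST 7    → [-1, -44, 7]
LOAD_CONST 4    → [-1, -44, 7, 4]
BINARY_SUBTRACT → [-1, -44, 3]
BINARY_SUBTRACT → [-1, -47]
BINARY_SUBTRACT → [46]
LOAD_CONST -7   → [46, -7]
LOAD_CONST -1   → [46, -7, -1]
LOAD_CONST -7   → [46, -7, -1, -7]
BINARY_ADD      → [46, -7, -8]
BINARY_MULTIPLY → [46, 56]
BINARY_SUBTRACT → [-10]
UNARY_NEGATIVE  → [10]

10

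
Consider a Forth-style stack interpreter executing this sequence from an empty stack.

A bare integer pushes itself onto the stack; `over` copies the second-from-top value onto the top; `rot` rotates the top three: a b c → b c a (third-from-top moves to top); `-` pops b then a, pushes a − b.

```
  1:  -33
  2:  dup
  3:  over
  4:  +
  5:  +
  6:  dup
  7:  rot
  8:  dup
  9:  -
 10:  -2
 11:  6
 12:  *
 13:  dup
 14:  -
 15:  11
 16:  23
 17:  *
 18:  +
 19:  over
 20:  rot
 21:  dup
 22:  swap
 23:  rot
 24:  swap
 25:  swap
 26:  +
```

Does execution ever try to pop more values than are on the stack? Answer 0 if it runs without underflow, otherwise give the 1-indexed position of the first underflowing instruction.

7

-33  : [-33]
dup  : [-33, -33]
over : [-33, -33, -33]
+    : [-33, -66]
+    : [-99]
dup  : [-99, -99]
rot  — needs 3 operands, stack has 2 → underflow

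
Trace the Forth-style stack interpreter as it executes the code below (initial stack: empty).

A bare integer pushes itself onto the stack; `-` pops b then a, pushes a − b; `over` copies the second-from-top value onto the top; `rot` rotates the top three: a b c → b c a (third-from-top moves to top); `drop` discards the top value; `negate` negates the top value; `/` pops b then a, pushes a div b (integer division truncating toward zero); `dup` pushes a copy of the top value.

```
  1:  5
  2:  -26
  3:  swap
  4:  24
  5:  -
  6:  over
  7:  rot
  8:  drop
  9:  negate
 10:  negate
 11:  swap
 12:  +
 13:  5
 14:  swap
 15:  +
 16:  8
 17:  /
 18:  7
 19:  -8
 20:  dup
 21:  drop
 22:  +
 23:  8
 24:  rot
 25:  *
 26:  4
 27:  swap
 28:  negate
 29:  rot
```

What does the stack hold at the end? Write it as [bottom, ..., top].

5       5
-26     5 -26
swap    -26 5
24      -26 5 24
-       -26 -19
over    -26 -19 -26
rot     -19 -26 -26
drop    -19 -26
negate  -19 26
negate  -19 -26
swap    -26 -19
+       -45
5       -45 5
swap    5 -45
+       -40
8       -40 8
/       -5
7       -5 7
-8      -5 7 -8
dup     -5 7 -8 -8
drop    -5 7 -8
+       -5 -1
8       -5 -1 8
rot     -1 8 -5
*       -1 -40
4       -1 -40 4
swap    -1 4 -40
negate  -1 4 40
rot     4 40 -1

[4, 40, -1]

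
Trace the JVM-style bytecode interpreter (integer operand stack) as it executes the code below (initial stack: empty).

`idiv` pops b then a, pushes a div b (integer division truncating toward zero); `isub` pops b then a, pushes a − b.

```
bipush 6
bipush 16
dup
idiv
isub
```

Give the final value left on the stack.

5

bipush 6  -> 6
bipush 16 -> 6 16
dup       -> 6 16 16
idiv      -> 6 1
isub      -> 5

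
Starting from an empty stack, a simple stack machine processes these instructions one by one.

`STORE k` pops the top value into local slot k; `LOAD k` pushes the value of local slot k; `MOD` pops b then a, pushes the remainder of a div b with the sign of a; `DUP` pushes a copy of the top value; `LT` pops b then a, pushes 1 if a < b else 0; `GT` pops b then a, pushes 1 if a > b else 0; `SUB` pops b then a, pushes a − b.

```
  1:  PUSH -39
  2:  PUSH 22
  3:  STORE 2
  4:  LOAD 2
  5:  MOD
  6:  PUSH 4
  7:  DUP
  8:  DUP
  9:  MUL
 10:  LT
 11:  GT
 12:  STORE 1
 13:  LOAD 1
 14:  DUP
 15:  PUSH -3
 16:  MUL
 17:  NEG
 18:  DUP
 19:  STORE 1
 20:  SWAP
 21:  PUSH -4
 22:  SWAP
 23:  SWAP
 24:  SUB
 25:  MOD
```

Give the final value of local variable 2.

PUSH -39 -> -39
PUSH 22  -> -39 22
STORE 2  -> -39
LOAD 2   -> -39 22
MOD      -> -17
PUSH 4   -> -17 4
DUP      -> -17 4 4
DUP      -> -17 4 4 4
MUL      -> -17 4 16
LT       -> -17 1
GT       -> 0
STORE 1  -> (empty)
LOAD 1   -> 0
DUP      -> 0 0
PUSH -3  -> 0 0 -3
MUL      -> 0 0
NEG      -> 0 0
DUP      -> 0 0 0
STORE 1  -> 0 0
SWAP     -> 0 0
PUSH -4  -> 0 0 -4
SWAP     -> 0 -4 0
SWAP     -> 0 0 -4
SUB      -> 0 4
MOD      -> 0

22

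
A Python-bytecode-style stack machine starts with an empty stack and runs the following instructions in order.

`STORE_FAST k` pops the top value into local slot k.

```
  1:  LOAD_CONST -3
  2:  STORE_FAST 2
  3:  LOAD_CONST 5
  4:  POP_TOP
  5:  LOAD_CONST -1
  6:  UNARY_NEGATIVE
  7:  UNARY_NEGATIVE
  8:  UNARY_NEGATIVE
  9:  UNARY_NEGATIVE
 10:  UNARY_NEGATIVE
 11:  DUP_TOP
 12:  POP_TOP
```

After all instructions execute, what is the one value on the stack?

LOAD_CONST -3  -> -3
STORE_FAST 2   -> (empty)
LOAD_CONST 5   -> 5
POP_TOP        -> (empty)
LOAD_CONST -1  -> -1
UNARY_NEGATIVE -> 1
UNARY_NEGATIVE -> -1
UNARY_NEGATIVE -> 1
UNARY_NEGATIVE -> -1
UNARY_NEGATIVE -> 1
DUP_TOP        -> 1 1
POP_TOP        -> 1

1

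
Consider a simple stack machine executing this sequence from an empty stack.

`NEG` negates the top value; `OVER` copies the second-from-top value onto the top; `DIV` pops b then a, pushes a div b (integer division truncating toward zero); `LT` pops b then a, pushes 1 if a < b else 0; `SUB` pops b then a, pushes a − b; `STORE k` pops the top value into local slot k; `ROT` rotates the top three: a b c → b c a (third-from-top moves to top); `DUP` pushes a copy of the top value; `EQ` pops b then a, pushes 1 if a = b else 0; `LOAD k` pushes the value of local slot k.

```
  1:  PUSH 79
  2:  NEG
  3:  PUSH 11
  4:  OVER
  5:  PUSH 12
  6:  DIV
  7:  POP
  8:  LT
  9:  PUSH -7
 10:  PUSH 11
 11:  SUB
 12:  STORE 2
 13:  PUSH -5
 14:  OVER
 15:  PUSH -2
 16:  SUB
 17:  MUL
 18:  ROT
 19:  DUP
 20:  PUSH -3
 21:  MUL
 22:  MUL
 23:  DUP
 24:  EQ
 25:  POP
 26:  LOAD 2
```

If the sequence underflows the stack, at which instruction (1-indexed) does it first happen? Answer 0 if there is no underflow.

18

PUSH 79 : [79]
NEG     : [-79]
PUSH 11 : [-79, 11]
OVER    : [-79, 11, -79]
PUSH 12 : [-79, 11, -79, 12]
DIV     : [-79, 11, -6]
POP     : [-79, 11]
LT      : [1]
PUSH -7 : [1, -7]
PUSH 11 : [1, -7, 11]
SUB     : [1, -18]
STORE 2 : [1]
PUSH -5 : [1, -5]
OVER    : [1, -5, 1]
PUSH -2 : [1, -5, 1, -2]
SUB     : [1, -5, 3]
MUL     : [1, -15]
ROT  — needs 3 operands, stack has 2 → underflow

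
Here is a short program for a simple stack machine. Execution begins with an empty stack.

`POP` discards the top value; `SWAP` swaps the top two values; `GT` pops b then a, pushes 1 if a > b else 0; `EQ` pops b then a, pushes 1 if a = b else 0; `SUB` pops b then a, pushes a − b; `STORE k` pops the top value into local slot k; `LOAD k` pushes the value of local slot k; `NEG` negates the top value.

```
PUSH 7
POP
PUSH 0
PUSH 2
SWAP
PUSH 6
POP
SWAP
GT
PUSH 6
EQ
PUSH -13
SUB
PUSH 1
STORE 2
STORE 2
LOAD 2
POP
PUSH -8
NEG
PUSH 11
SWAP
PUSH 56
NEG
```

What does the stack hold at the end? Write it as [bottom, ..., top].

[11, 8, -56]

PUSH 7   -> [7]
POP      -> []
PUSH 0   -> [0]
PUSH 2   -> [0, 2]
SWAP     -> [2, 0]
PUSH 6   -> [2, 0, 6]
POP      -> [2, 0]
SWAP     -> [0, 2]
GT       -> [0]
PUSH 6   -> [0, 6]
EQ       -> [0]
PUSH -13 -> [0, -13]
SUB      -> [13]
PUSH 1   -> [13, 1]
STORE 2  -> [13]
STORE 2  -> []
LOAD 2   -> [13]
POP      -> []
PUSH -8  -> [-8]
NEG      -> [8]
PUSH 11  -> [8, 11]
SWAP     -> [11, 8]
PUSH 56  -> [11, 8, 56]
NEG      -> [11, 8, -56]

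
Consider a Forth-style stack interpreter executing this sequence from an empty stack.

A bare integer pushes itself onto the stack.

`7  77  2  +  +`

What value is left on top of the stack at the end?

7   7
77  7 77
2   7 77 2
+   7 79
+   86

86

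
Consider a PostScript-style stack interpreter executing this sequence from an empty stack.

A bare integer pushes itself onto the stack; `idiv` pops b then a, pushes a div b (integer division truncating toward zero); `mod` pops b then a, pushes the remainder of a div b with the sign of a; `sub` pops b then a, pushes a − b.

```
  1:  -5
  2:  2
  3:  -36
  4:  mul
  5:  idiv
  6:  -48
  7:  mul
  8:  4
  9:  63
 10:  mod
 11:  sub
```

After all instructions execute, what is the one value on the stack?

-4

-5    [-5]
2     [-5, 2]
-36   [-5, 2, -36]
mul   [-5, -72]
idiv  [0]
-48   [0, -48]
mul   [0]
4     [0, 4]
63    [0, 4, 63]
mod   [0, 4]
sub   [-4]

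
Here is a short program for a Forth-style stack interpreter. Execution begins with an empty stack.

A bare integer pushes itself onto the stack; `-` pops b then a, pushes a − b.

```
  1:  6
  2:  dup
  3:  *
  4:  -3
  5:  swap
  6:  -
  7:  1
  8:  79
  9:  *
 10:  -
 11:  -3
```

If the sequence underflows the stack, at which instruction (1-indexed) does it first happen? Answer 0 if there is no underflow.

0

6     6
dup   6 6
*     36
-3    36 -3
swap  -3 36
-     -39
1     -39 1
79    -39 1 79
*     -39 79
-     -118
-3    -118 -3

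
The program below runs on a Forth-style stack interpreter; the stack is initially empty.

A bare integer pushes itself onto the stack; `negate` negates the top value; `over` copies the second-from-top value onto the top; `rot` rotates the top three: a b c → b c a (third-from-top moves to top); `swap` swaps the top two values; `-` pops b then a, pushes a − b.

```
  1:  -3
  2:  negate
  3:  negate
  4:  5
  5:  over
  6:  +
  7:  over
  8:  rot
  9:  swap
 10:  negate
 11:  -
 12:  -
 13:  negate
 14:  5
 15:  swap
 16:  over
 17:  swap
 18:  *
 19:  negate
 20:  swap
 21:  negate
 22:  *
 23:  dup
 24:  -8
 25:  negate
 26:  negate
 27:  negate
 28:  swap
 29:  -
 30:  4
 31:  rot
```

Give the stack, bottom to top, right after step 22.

-3     : [-3]
negate : [3]
negate : [-3]
5      : [-3, 5]
over   : [-3, 5, -3]
+      : [-3, 2]
over   : [-3, 2, -3]
rot    : [2, -3, -3]
swap   : [2, -3, -3]
negate : [2, -3, 3]
-      : [2, -6]
-      : [8]
negate : [-8]
5      : [-8, 5]
swap   : [5, -8]
over   : [5, -8, 5]
swap   : [5, 5, -8]
*      : [5, -40]
negate : [5, 40]
swap   : [40, 5]
negate : [40, -5]
*      : [-200]

[-200]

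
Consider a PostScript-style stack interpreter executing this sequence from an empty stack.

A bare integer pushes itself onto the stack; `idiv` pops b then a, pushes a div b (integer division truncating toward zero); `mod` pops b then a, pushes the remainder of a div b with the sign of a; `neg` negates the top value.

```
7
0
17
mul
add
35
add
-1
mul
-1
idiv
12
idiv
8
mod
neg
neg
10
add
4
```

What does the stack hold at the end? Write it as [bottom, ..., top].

7     7
0     7 0
17    7 0 17
mul   7 0
add   7
35    7 35
add   42
-1    42 -1
mul   -42
-1    -42 -1
idiv  42
12    42 12
idiv  3
8     3 8
mod   3
neg   -3
neg   3
10    3 10
add   13
4     13 4

[13, 4]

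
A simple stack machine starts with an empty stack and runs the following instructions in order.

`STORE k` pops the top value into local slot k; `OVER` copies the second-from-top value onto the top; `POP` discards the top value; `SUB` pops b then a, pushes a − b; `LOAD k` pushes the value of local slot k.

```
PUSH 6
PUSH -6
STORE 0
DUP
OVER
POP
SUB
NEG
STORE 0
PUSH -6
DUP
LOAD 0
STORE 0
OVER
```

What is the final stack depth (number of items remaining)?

PUSH 6   6
PUSH -6  6 -6
STORE 0  6
DUP      6 6
OVER     6 6 6
POP      6 6
SUB      0
NEG      0
STORE 0  (empty)
PUSH -6  -6
DUP      -6 -6
LOAD 0   -6 -6 0
STORE 0  -6 -6
OVER     -6 -6 -6

3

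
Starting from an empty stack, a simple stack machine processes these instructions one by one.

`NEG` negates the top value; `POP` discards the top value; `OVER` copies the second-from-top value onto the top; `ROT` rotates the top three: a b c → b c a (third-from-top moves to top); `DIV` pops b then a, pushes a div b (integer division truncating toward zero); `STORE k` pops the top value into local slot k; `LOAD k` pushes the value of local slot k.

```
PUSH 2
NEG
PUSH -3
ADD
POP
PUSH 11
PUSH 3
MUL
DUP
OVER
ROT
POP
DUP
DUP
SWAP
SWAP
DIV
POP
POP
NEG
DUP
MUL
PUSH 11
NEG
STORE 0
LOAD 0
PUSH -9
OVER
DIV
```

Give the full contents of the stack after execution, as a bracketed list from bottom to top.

[1089, -11, 0]

PUSH 2  → 2
NEG     → -2
PUSH -3 → -2 -3
ADD     → -5
POP     → (empty)
PUSH 11 → 11
PUSH 3  → 11 3
MUL     → 33
DUP     → 33 33
OVER    → 33 33 33
ROT     → 33 33 33
POP     → 33 33
DUP     → 33 33 33
DUP     → 33 33 33 33
SWAP    → 33 33 33 33
SWAP    → 33 33 33 33
DIV     → 33 33 1
POP     → 33 33
POP     → 33
NEG     → -33
DUP     → -33 -33
MUL     → 1089
PUSH 11 → 1089 11
NEG     → 1089 -11
STORE 0 → 1089
LOAD 0  → 1089 -11
PUSH -9 → 1089 -11 -9
OVER    → 1089 -11 -9 -11
DIV     → 1089 -11 0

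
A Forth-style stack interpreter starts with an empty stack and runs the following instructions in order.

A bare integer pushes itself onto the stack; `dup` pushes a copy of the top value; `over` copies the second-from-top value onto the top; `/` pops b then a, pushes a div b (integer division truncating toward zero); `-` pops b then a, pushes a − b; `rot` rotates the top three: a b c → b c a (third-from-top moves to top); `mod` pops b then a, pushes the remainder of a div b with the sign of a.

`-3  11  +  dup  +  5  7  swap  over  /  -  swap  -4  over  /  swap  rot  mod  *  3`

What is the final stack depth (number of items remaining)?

-3   -> [-3]
11   -> [-3, 11]
+    -> [8]
dup  -> [8, 8]
+    -> [16]
5    -> [16, 5]
7    -> [16, 5, 7]
swap -> [16, 7, 5]
over -> [16, 7, 5, 7]
/    -> [16, 7, 0]
-    -> [16, 7]
swap -> [7, 16]
-4   -> [7, 16, -4]
over -> [7, 16, -4, 16]
/    -> [7, 16, 0]
swap -> [7, 0, 16]
rot  -> [0, 16, 7]
mod  -> [0, 2]
*    -> [0]
3    -> [0, 3]

2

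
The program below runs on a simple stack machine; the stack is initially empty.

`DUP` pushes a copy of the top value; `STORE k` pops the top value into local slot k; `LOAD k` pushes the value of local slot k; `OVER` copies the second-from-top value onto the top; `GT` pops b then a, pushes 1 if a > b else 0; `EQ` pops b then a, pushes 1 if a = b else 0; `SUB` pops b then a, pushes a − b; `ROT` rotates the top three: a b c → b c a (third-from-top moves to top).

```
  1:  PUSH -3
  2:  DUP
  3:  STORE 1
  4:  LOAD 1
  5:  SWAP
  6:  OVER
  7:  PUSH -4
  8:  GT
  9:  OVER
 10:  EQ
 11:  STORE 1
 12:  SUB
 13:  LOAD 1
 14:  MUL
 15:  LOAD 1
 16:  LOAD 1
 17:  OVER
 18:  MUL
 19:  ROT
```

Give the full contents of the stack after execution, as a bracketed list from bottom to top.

PUSH -3  -3
DUP      -3 -3
STORE 1  -3
LOAD 1   -3 -3
SWAP     -3 -3
OVER     -3 -3 -3
PUSH -4  -3 -3 -3 -4
GT       -3 -3 1
OVER     -3 -3 1 -3
EQ       -3 -3 0
STORE 1  -3 -3
SUB      0
LOAD 1   0 0
MUL      0
LOAD 1   0 0
LOAD 1   0 0 0
OVER     0 0 0 0
MUL      0 0 0
ROT      0 0 0

[0, 0, 0]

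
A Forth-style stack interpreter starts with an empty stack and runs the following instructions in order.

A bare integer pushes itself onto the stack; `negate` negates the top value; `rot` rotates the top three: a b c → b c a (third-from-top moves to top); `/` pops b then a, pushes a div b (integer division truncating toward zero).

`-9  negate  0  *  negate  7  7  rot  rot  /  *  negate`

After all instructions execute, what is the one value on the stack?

0

-9     : -9
negate : 9
0      : 9 0
*      : 0
negate : 0
7      : 0 7
7      : 0 7 7
rot    : 7 7 0
rot    : 7 0 7
/      : 7 0
*      : 0
negate : 0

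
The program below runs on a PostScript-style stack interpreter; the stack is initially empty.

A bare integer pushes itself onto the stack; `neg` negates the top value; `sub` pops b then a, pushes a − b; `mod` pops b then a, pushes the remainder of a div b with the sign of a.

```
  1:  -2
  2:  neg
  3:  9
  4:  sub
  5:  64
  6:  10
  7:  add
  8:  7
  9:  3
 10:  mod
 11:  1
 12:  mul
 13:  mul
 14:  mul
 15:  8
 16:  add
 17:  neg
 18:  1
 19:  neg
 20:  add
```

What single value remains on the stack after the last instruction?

-2  -> [-2]
neg -> [2]
9   -> [2, 9]
sub -> [-7]
64  -> [-7, 64]
10  -> [-7, 64, 10]
add -> [-7, 74]
7   -> [-7, 74, 7]
3   -> [-7, 74, 7, 3]
mod -> [-7, 74, 1]
1   -> [-7, 74, 1, 1]
mul -> [-7, 74, 1]
mul -> [-7, 74]
mul -> [-518]
8   -> [-518, 8]
add -> [-510]
neg -> [510]
1   -> [510, 1]
neg -> [510, -1]
add -> [509]

509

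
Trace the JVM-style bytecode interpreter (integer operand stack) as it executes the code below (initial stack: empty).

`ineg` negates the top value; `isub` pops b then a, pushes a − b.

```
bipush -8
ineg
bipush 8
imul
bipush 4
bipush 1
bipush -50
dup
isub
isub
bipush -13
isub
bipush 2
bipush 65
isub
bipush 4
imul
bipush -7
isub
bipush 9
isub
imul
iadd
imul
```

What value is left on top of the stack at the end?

bipush -8   -8
ineg        8
bipush 8    8 8
imul        64
bipush 4    64 4
bipush 1    64 4 1
bipush -50  64 4 1 -50
dup         64 4 1 -50 -50
isub        64 4 1 0
isub        64 4 1
bipush -13  64 4 1 -13
isub        64 4 14
bipush 2    64 4 14 2
bipush 65   64 4 14 2 65
isub        64 4 14 -63
bipush 4    64 4 14 -63 4
imul        64 4 14 -252
bipush -7   64 4 14 -252 -7
isub        64 4 14 -245
bipush 9    64 4 14 -245 9
isub        64 4 14 -254
imul        64 4 -3556
iadd        64 -3552
imul        -227328

-227328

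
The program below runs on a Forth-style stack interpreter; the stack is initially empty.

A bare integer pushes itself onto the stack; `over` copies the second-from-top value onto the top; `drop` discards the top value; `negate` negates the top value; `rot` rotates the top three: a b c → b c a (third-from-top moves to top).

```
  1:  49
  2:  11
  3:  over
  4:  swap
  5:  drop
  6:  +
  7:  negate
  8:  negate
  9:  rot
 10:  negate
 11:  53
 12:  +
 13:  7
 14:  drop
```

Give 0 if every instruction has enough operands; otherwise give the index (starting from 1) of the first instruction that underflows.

9

49     : 49
11     : 49 11
over   : 49 11 49
swap   : 49 49 11
drop   : 49 49
+      : 98
negate : -98
negate : 98
rot  — needs 3 operands, stack has 1 → underflow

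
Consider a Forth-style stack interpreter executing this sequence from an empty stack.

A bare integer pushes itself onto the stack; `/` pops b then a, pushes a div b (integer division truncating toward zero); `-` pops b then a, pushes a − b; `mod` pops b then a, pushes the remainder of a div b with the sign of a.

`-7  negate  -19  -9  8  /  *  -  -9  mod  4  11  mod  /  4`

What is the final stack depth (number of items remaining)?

-7      -7
negate  7
-19     7 -19
-9      7 -19 -9
8       7 -19 -9 8
/       7 -19 -1
*       7 19
-       -12
-9      -12 -9
mod     -3
4       -3 4
11      -3 4 11
mod     -3 4
/       0
4       0 4

2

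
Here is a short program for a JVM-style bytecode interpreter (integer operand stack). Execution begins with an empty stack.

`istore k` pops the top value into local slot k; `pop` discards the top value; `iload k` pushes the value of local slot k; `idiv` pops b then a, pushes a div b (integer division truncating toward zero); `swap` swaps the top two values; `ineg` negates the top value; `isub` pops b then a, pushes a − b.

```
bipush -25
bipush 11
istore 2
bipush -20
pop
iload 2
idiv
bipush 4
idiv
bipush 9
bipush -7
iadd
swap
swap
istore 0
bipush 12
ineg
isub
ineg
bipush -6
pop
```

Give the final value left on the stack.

bipush -25 -> -25
bipush 11  -> -25 11
istore 2   -> -25
bipush -20 -> -25 -20
pop        -> -25
iload 2    -> -25 11
idiv       -> -2
bipush 4   -> -2 4
idiv       -> 0
bipush 9   -> 0 9
bipush -7  -> 0 9 -7
iadd       -> 0 2
swap       -> 2 0
swap       -> 0 2
istore 0   -> 0
bipush 12  -> 0 12
ineg       -> 0 -12
isub       -> 12
ineg       -> -12
bipush -6  -> -12 -6
pop        -> -12

-12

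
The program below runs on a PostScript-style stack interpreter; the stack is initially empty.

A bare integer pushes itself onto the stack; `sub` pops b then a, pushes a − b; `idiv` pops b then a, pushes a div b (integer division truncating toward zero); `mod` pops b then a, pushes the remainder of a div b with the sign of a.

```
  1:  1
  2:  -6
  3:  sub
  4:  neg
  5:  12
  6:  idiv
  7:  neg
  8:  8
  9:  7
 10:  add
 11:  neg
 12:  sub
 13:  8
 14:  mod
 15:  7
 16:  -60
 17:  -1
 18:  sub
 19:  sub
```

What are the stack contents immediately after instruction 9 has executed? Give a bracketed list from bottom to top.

[0, 8, 7]

1    → [1]
-6   → [1, -6]
sub  → [7]
neg  → [-7]
12   → [-7, 12]
idiv → [0]
neg  → [0]
8    → [0, 8]
7    → [0, 8, 7]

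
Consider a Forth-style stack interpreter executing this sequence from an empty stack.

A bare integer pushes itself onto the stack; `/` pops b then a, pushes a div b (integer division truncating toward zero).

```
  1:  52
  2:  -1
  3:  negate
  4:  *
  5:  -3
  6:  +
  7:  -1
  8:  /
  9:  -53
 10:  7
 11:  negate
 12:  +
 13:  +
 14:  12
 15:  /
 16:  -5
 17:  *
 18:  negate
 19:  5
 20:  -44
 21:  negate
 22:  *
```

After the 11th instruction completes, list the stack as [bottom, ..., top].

52     : 52
-1     : 52 -1
negate : 52 1
*      : 52
-3     : 52 -3
+      : 49
-1     : 49 -1
/      : -49
-53    : -49 -53
7      : -49 -53 7
negate : -49 -53 -7

[-49, -53, -7]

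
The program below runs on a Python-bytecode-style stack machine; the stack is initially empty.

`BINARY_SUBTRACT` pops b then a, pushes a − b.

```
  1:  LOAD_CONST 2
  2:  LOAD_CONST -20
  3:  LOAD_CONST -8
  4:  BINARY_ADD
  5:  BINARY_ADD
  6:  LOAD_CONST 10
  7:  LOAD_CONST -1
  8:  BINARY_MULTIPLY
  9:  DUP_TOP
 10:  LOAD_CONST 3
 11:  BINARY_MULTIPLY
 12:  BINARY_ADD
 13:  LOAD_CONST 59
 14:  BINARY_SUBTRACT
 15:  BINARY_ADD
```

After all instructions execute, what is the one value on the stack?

-125

LOAD_CONST 2    : [2]
LOAD_CONST -20  : [2, -20]
LOAD_CONST -8   : [2, -20, -8]
BINARY_ADD      : [2, -28]
BINARY_ADD      : [-26]
LOAD_CONST 10   : [-26, 10]
LOAD_CONST -1   : [-26, 10, -1]
BINARY_MULTIPLY : [-26, -10]
DUP_TOP         : [-26, -10, -10]
LOAD_CONST 3    : [-26, -10, -10, 3]
BINARY_MULTIPLY : [-26, -10, -30]
BINARY_ADD      : [-26, -40]
LOAD_CONST 59   : [-26, -40, 59]
BINARY_SUBTRACT : [-26, -99]
BINARY_ADD      : [-125]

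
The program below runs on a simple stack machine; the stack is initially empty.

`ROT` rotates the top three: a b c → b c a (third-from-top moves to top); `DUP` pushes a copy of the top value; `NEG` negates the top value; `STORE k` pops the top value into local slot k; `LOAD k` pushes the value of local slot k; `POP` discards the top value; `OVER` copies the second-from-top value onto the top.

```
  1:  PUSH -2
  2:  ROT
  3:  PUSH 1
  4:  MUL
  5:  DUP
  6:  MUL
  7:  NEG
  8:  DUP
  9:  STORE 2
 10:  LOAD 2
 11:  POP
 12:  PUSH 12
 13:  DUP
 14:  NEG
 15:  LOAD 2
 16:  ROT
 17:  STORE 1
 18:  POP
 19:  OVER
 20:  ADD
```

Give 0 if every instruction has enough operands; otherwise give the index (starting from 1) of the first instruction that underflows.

2

PUSH -2 → [-2]
ROT  — needs 3 operands, stack has 1 → underflow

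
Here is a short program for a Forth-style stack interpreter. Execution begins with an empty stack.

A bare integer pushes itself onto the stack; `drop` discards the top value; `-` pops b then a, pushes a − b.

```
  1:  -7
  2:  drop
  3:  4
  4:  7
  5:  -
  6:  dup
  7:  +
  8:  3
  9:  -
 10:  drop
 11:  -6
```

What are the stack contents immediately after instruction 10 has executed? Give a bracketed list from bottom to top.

[]

-7   -> [-7]
drop -> []
4    -> [4]
7    -> [4, 7]
-    -> [-3]
dup  -> [-3, -3]
+    -> [-6]
3    -> [-6, 3]
-    -> [-9]
drop -> []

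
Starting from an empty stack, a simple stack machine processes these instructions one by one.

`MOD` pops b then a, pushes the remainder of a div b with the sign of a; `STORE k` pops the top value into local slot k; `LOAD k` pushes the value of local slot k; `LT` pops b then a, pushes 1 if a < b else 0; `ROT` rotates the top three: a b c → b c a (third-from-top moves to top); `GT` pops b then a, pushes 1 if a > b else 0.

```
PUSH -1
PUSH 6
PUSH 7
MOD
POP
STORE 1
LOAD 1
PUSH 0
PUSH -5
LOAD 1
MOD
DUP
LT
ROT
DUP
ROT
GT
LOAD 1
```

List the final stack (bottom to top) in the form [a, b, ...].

[0, -1, 0, -1]

PUSH -1 -> [-1]
PUSH 6  -> [-1, 6]
PUSH 7  -> [-1, 6, 7]
MOD     -> [-1, 6]
POP     -> [-1]
STORE 1 -> []
LOAD 1  -> [-1]
PUSH 0  -> [-1, 0]
PUSH -5 -> [-1, 0, -5]
LOAD 1  -> [-1, 0, -5, -1]
MOD     -> [-1, 0, 0]
DUP     -> [-1, 0, 0, 0]
LT      -> [-1, 0, 0]
ROT     -> [0, 0, -1]
DUP     -> [0, 0, -1, -1]
ROT     -> [0, -1, -1, 0]
GT      -> [0, -1, 0]
LOAD 1  -> [0, -1, 0, -1]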